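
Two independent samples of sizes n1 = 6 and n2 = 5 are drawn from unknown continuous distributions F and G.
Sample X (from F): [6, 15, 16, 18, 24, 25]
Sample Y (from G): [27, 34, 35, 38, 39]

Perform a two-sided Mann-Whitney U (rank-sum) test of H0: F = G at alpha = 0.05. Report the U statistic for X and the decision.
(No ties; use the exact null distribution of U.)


Step 1: Combine and sort all 11 observations; assign midranks.
sorted (value, group): (6,X), (15,X), (16,X), (18,X), (24,X), (25,X), (27,Y), (34,Y), (35,Y), (38,Y), (39,Y)
ranks: 6->1, 15->2, 16->3, 18->4, 24->5, 25->6, 27->7, 34->8, 35->9, 38->10, 39->11
Step 2: Rank sum for X: R1 = 1 + 2 + 3 + 4 + 5 + 6 = 21.
Step 3: U_X = R1 - n1(n1+1)/2 = 21 - 6*7/2 = 21 - 21 = 0.
       U_Y = n1*n2 - U_X = 30 - 0 = 30.
Step 4: No ties, so the exact null distribution of U (based on enumerating the C(11,6) = 462 equally likely rank assignments) gives the two-sided p-value.
Step 5: p-value = 0.004329; compare to alpha = 0.05. reject H0.

U_X = 0, p = 0.004329, reject H0 at alpha = 0.05.


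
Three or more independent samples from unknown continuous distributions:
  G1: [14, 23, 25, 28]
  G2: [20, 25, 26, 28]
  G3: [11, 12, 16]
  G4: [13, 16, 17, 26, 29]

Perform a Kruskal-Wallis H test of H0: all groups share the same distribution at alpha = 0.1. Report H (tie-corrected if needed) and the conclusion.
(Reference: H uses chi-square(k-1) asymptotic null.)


Step 1: Combine all N = 16 observations and assign midranks.
sorted (value, group, rank): (11,G3,1), (12,G3,2), (13,G4,3), (14,G1,4), (16,G3,5.5), (16,G4,5.5), (17,G4,7), (20,G2,8), (23,G1,9), (25,G1,10.5), (25,G2,10.5), (26,G2,12.5), (26,G4,12.5), (28,G1,14.5), (28,G2,14.5), (29,G4,16)
Step 2: Sum ranks within each group.
R_1 = 38 (n_1 = 4)
R_2 = 45.5 (n_2 = 4)
R_3 = 8.5 (n_3 = 3)
R_4 = 44 (n_4 = 5)
Step 3: H = 12/(N(N+1)) * sum(R_i^2/n_i) - 3(N+1)
     = 12/(16*17) * (38^2/4 + 45.5^2/4 + 8.5^2/3 + 44^2/5) - 3*17
     = 0.044118 * 1289.85 - 51
     = 5.904963.
Step 4: Ties present; correction factor C = 1 - 24/(16^3 - 16) = 0.994118. Corrected H = 5.904963 / 0.994118 = 5.939904.
Step 5: Under H0, H ~ chi^2(3); p-value = 0.114571.
Step 6: alpha = 0.1. fail to reject H0.

H = 5.9399, df = 3, p = 0.114571, fail to reject H0.


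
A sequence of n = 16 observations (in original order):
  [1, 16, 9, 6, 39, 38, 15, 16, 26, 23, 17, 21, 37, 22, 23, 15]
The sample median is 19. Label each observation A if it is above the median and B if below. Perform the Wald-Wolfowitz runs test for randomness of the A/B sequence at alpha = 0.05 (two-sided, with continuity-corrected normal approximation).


Step 1: Compute median = 19; label A = above, B = below.
Labels in order: BBBBAABBAABAAAAB  (n_A = 8, n_B = 8)
Step 2: Count runs R = 7.
Step 3: Under H0 (random ordering), E[R] = 2*n_A*n_B/(n_A+n_B) + 1 = 2*8*8/16 + 1 = 9.0000.
        Var[R] = 2*n_A*n_B*(2*n_A*n_B - n_A - n_B) / ((n_A+n_B)^2 * (n_A+n_B-1)) = 14336/3840 = 3.7333.
        SD[R] = 1.9322.
Step 4: Continuity-corrected z = (R + 0.5 - E[R]) / SD[R] = (7 + 0.5 - 9.0000) / 1.9322 = -0.7763.
Step 5: Two-sided p-value via normal approximation = 2*(1 - Phi(|z|)) = 0.437558.
Step 6: alpha = 0.05. fail to reject H0.

R = 7, z = -0.7763, p = 0.437558, fail to reject H0.


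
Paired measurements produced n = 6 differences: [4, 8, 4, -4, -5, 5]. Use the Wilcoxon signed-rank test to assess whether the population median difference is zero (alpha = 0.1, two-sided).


Step 1: Drop any zero differences (none here) and take |d_i|.
|d| = [4, 8, 4, 4, 5, 5]
Step 2: Midrank |d_i| (ties get averaged ranks).
ranks: |4|->2, |8|->6, |4|->2, |4|->2, |5|->4.5, |5|->4.5
Step 3: Attach original signs; sum ranks with positive sign and with negative sign.
W+ = 2 + 6 + 2 + 4.5 = 14.5
W- = 2 + 4.5 = 6.5
(Check: W+ + W- = 21 should equal n(n+1)/2 = 21.)
Step 4: Test statistic W = min(W+, W-) = 6.5.
Step 5: Ties in |d|, so use the tie-corrected normal approximation.
        E[W] = n(n+1)/4 = 6*7/4 = 10.5.
        Tie groups: |d|=4 (t=3), |d|=5 (t=2); sum(t^3 - t) = 30.
        Var[W] = n(n+1)(2n+1)/24 - sum(t^3-t)/48 = 546/24 - 30/48 = 22.125.
        z = (W - E[W]) / sqrt(Var[W]) = (6.5 - 10.5) / 4.7037 = -0.8504.
        Two-sided p = 2*Phi(z) = 0.395108.
Step 6: alpha = 0.1. fail to reject H0.

W+ = 14.5, W- = 6.5, W = min = 6.5, p = 0.395108, fail to reject H0.


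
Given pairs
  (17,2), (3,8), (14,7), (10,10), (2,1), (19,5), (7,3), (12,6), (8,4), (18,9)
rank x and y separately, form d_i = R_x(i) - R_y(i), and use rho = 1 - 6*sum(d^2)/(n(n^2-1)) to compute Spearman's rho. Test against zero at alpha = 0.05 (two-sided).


Step 1: Rank x and y separately (midranks; no ties here).
rank(x): 17->8, 3->2, 14->7, 10->5, 2->1, 19->10, 7->3, 12->6, 8->4, 18->9
rank(y): 2->2, 8->8, 7->7, 10->10, 1->1, 5->5, 3->3, 6->6, 4->4, 9->9
Step 2: d_i = R_x(i) - R_y(i); compute d_i^2.
  (8-2)^2=36, (2-8)^2=36, (7-7)^2=0, (5-10)^2=25, (1-1)^2=0, (10-5)^2=25, (3-3)^2=0, (6-6)^2=0, (4-4)^2=0, (9-9)^2=0
sum(d^2) = 122.
Step 3: rho = 1 - 6*122 / (10*(10^2 - 1)) = 1 - 732/990 = 0.260606.
Step 4: Under H0, t = rho * sqrt((n-2)/(1-rho^2)) = 0.7635 ~ t(8).
Step 5: Two-sided p-value from the t-distribution with 8 df = 0.467089.
Step 6: alpha = 0.05. fail to reject H0.

rho = 0.2606, p = 0.467089, fail to reject H0 at alpha = 0.05.


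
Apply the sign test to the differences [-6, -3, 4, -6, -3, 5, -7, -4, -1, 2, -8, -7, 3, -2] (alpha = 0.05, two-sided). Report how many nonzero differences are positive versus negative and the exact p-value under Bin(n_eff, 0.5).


Step 1: Discard zero differences. Original n = 14; n_eff = number of nonzero differences = 14.
Nonzero differences (with sign): -6, -3, +4, -6, -3, +5, -7, -4, -1, +2, -8, -7, +3, -2
Step 2: Count signs: positive = 4, negative = 10.
Step 3: Under H0: P(positive) = 0.5, so the number of positives S ~ Bin(14, 0.5).
Step 4: Two-sided exact p-value = sum of Bin(14,0.5) probabilities at or below the observed probability = 0.179565.
Step 5: alpha = 0.05. fail to reject H0.

n_eff = 14, pos = 4, neg = 10, p = 0.179565, fail to reject H0.


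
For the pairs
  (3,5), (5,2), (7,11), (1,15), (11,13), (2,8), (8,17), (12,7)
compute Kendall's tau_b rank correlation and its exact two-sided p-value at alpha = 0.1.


Step 1: Enumerate the 28 unordered pairs (i,j) with i<j and classify each by sign(x_j-x_i) * sign(y_j-y_i).
  (1,2):dx=+2,dy=-3->D; (1,3):dx=+4,dy=+6->C; (1,4):dx=-2,dy=+10->D; (1,5):dx=+8,dy=+8->C
  (1,6):dx=-1,dy=+3->D; (1,7):dx=+5,dy=+12->C; (1,8):dx=+9,dy=+2->C; (2,3):dx=+2,dy=+9->C
  (2,4):dx=-4,dy=+13->D; (2,5):dx=+6,dy=+11->C; (2,6):dx=-3,dy=+6->D; (2,7):dx=+3,dy=+15->C
  (2,8):dx=+7,dy=+5->C; (3,4):dx=-6,dy=+4->D; (3,5):dx=+4,dy=+2->C; (3,6):dx=-5,dy=-3->C
  (3,7):dx=+1,dy=+6->C; (3,8):dx=+5,dy=-4->D; (4,5):dx=+10,dy=-2->D; (4,6):dx=+1,dy=-7->D
  (4,7):dx=+7,dy=+2->C; (4,8):dx=+11,dy=-8->D; (5,6):dx=-9,dy=-5->C; (5,7):dx=-3,dy=+4->D
  (5,8):dx=+1,dy=-6->D; (6,7):dx=+6,dy=+9->C; (6,8):dx=+10,dy=-1->D; (7,8):dx=+4,dy=-10->D
Step 2: C = 14, D = 14, total pairs = 28.
Step 3: tau = (C - D)/(n(n-1)/2) = (14 - 14)/28 = 0.000000.
Step 4: Exact two-sided p-value (enumerate n! = 40320 permutations of y under H0): p = 1.000000.
Step 5: alpha = 0.1. fail to reject H0.

tau_b = 0.0000 (C=14, D=14), p = 1.000000, fail to reject H0.


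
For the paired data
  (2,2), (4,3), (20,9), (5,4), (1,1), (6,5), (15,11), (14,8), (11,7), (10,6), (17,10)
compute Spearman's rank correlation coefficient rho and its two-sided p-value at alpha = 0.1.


Step 1: Rank x and y separately (midranks; no ties here).
rank(x): 2->2, 4->3, 20->11, 5->4, 1->1, 6->5, 15->9, 14->8, 11->7, 10->6, 17->10
rank(y): 2->2, 3->3, 9->9, 4->4, 1->1, 5->5, 11->11, 8->8, 7->7, 6->6, 10->10
Step 2: d_i = R_x(i) - R_y(i); compute d_i^2.
  (2-2)^2=0, (3-3)^2=0, (11-9)^2=4, (4-4)^2=0, (1-1)^2=0, (5-5)^2=0, (9-11)^2=4, (8-8)^2=0, (7-7)^2=0, (6-6)^2=0, (10-10)^2=0
sum(d^2) = 8.
Step 3: rho = 1 - 6*8 / (11*(11^2 - 1)) = 1 - 48/1320 = 0.963636.
Step 4: Under H0, t = rho * sqrt((n-2)/(1-rho^2)) = 10.8186 ~ t(9).
Step 5: Two-sided p-value from the t-distribution with 9 df = 0.000002.
Step 6: alpha = 0.1. reject H0.

rho = 0.9636, p = 0.000002, reject H0 at alpha = 0.1.


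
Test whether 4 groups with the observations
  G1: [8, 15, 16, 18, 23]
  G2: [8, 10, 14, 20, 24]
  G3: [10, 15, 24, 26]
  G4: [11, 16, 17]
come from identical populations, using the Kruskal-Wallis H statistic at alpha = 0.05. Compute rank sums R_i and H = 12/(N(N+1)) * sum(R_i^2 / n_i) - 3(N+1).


Step 1: Combine all N = 17 observations and assign midranks.
sorted (value, group, rank): (8,G1,1.5), (8,G2,1.5), (10,G2,3.5), (10,G3,3.5), (11,G4,5), (14,G2,6), (15,G1,7.5), (15,G3,7.5), (16,G1,9.5), (16,G4,9.5), (17,G4,11), (18,G1,12), (20,G2,13), (23,G1,14), (24,G2,15.5), (24,G3,15.5), (26,G3,17)
Step 2: Sum ranks within each group.
R_1 = 44.5 (n_1 = 5)
R_2 = 39.5 (n_2 = 5)
R_3 = 43.5 (n_3 = 4)
R_4 = 25.5 (n_4 = 3)
Step 3: H = 12/(N(N+1)) * sum(R_i^2/n_i) - 3(N+1)
     = 12/(17*18) * (44.5^2/5 + 39.5^2/5 + 43.5^2/4 + 25.5^2/3) - 3*18
     = 0.039216 * 1397.91 - 54
     = 0.820098.
Step 4: Ties present; correction factor C = 1 - 30/(17^3 - 17) = 0.993873. Corrected H = 0.820098 / 0.993873 = 0.825154.
Step 5: Under H0, H ~ chi^2(3); p-value = 0.843442.
Step 6: alpha = 0.05. fail to reject H0.

H = 0.8252, df = 3, p = 0.843442, fail to reject H0.


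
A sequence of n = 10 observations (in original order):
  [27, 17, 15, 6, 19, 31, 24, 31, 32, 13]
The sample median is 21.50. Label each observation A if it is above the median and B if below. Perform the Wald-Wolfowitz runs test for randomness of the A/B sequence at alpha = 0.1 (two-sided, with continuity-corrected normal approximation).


Step 1: Compute median = 21.50; label A = above, B = below.
Labels in order: ABBBBAAAAB  (n_A = 5, n_B = 5)
Step 2: Count runs R = 4.
Step 3: Under H0 (random ordering), E[R] = 2*n_A*n_B/(n_A+n_B) + 1 = 2*5*5/10 + 1 = 6.0000.
        Var[R] = 2*n_A*n_B*(2*n_A*n_B - n_A - n_B) / ((n_A+n_B)^2 * (n_A+n_B-1)) = 2000/900 = 2.2222.
        SD[R] = 1.4907.
Step 4: Continuity-corrected z = (R + 0.5 - E[R]) / SD[R] = (4 + 0.5 - 6.0000) / 1.4907 = -1.0062.
Step 5: Two-sided p-value via normal approximation = 2*(1 - Phi(|z|)) = 0.314305.
Step 6: alpha = 0.1. fail to reject H0.

R = 4, z = -1.0062, p = 0.314305, fail to reject H0.


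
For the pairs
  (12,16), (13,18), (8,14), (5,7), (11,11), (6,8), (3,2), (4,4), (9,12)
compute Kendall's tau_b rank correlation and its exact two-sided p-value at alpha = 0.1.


Step 1: Enumerate the 36 unordered pairs (i,j) with i<j and classify each by sign(x_j-x_i) * sign(y_j-y_i).
  (1,2):dx=+1,dy=+2->C; (1,3):dx=-4,dy=-2->C; (1,4):dx=-7,dy=-9->C; (1,5):dx=-1,dy=-5->C
  (1,6):dx=-6,dy=-8->C; (1,7):dx=-9,dy=-14->C; (1,8):dx=-8,dy=-12->C; (1,9):dx=-3,dy=-4->C
  (2,3):dx=-5,dy=-4->C; (2,4):dx=-8,dy=-11->C; (2,5):dx=-2,dy=-7->C; (2,6):dx=-7,dy=-10->C
  (2,7):dx=-10,dy=-16->C; (2,8):dx=-9,dy=-14->C; (2,9):dx=-4,dy=-6->C; (3,4):dx=-3,dy=-7->C
  (3,5):dx=+3,dy=-3->D; (3,6):dx=-2,dy=-6->C; (3,7):dx=-5,dy=-12->C; (3,8):dx=-4,dy=-10->C
  (3,9):dx=+1,dy=-2->D; (4,5):dx=+6,dy=+4->C; (4,6):dx=+1,dy=+1->C; (4,7):dx=-2,dy=-5->C
  (4,8):dx=-1,dy=-3->C; (4,9):dx=+4,dy=+5->C; (5,6):dx=-5,dy=-3->C; (5,7):dx=-8,dy=-9->C
  (5,8):dx=-7,dy=-7->C; (5,9):dx=-2,dy=+1->D; (6,7):dx=-3,dy=-6->C; (6,8):dx=-2,dy=-4->C
  (6,9):dx=+3,dy=+4->C; (7,8):dx=+1,dy=+2->C; (7,9):dx=+6,dy=+10->C; (8,9):dx=+5,dy=+8->C
Step 2: C = 33, D = 3, total pairs = 36.
Step 3: tau = (C - D)/(n(n-1)/2) = (33 - 3)/36 = 0.833333.
Step 4: Exact two-sided p-value (enumerate n! = 362880 permutations of y under H0): p = 0.000854.
Step 5: alpha = 0.1. reject H0.

tau_b = 0.8333 (C=33, D=3), p = 0.000854, reject H0.


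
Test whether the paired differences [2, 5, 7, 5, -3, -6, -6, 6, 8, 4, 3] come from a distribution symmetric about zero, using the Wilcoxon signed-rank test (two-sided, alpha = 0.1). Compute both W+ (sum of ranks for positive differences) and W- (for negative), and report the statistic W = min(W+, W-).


Step 1: Drop any zero differences (none here) and take |d_i|.
|d| = [2, 5, 7, 5, 3, 6, 6, 6, 8, 4, 3]
Step 2: Midrank |d_i| (ties get averaged ranks).
ranks: |2|->1, |5|->5.5, |7|->10, |5|->5.5, |3|->2.5, |6|->8, |6|->8, |6|->8, |8|->11, |4|->4, |3|->2.5
Step 3: Attach original signs; sum ranks with positive sign and with negative sign.
W+ = 1 + 5.5 + 10 + 5.5 + 8 + 11 + 4 + 2.5 = 47.5
W- = 2.5 + 8 + 8 = 18.5
(Check: W+ + W- = 66 should equal n(n+1)/2 = 66.)
Step 4: Test statistic W = min(W+, W-) = 18.5.
Step 5: Ties in |d|, so use the tie-corrected normal approximation.
        E[W] = n(n+1)/4 = 11*12/4 = 33.
        Tie groups: |d|=3 (t=2), |d|=5 (t=2), |d|=6 (t=3); sum(t^3 - t) = 36.
        Var[W] = n(n+1)(2n+1)/24 - sum(t^3-t)/48 = 3036/24 - 36/48 = 125.75.
        z = (W - E[W]) / sqrt(Var[W]) = (18.5 - 33) / 11.2138 = -1.2930.
        Two-sided p = 2*Phi(z) = 0.195995.
Step 6: alpha = 0.1. fail to reject H0.

W+ = 47.5, W- = 18.5, W = min = 18.5, p = 0.195995, fail to reject H0.


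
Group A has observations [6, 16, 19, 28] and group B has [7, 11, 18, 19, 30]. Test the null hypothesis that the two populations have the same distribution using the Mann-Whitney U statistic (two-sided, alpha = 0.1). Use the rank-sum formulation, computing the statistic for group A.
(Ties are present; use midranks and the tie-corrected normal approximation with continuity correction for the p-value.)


Step 1: Combine and sort all 9 observations; assign midranks.
sorted (value, group): (6,X), (7,Y), (11,Y), (16,X), (18,Y), (19,X), (19,Y), (28,X), (30,Y)
ranks: 6->1, 7->2, 11->3, 16->4, 18->5, 19->6.5, 19->6.5, 28->8, 30->9
Step 2: Rank sum for X: R1 = 1 + 4 + 6.5 + 8 = 19.5.
Step 3: U_X = R1 - n1(n1+1)/2 = 19.5 - 4*5/2 = 19.5 - 10 = 9.5.
       U_Y = n1*n2 - U_X = 20 - 9.5 = 10.5.
Step 4: Ties are present, so use the tie-corrected normal approximation (with continuity correction) for the p-value.
Step 5: p-value = 1.000000; compare to alpha = 0.1. fail to reject H0.

U_X = 9.5, p = 1.000000, fail to reject H0 at alpha = 0.1.


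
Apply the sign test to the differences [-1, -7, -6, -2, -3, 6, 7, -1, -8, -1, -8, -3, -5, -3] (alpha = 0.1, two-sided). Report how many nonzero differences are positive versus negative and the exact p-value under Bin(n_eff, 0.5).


Step 1: Discard zero differences. Original n = 14; n_eff = number of nonzero differences = 14.
Nonzero differences (with sign): -1, -7, -6, -2, -3, +6, +7, -1, -8, -1, -8, -3, -5, -3
Step 2: Count signs: positive = 2, negative = 12.
Step 3: Under H0: P(positive) = 0.5, so the number of positives S ~ Bin(14, 0.5).
Step 4: Two-sided exact p-value = sum of Bin(14,0.5) probabilities at or below the observed probability = 0.012939.
Step 5: alpha = 0.1. reject H0.

n_eff = 14, pos = 2, neg = 12, p = 0.012939, reject H0.


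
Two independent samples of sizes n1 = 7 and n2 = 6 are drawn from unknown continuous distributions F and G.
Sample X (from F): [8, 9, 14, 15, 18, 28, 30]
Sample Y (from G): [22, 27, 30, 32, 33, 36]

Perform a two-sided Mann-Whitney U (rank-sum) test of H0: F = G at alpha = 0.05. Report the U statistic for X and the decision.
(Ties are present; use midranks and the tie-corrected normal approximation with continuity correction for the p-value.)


Step 1: Combine and sort all 13 observations; assign midranks.
sorted (value, group): (8,X), (9,X), (14,X), (15,X), (18,X), (22,Y), (27,Y), (28,X), (30,X), (30,Y), (32,Y), (33,Y), (36,Y)
ranks: 8->1, 9->2, 14->3, 15->4, 18->5, 22->6, 27->7, 28->8, 30->9.5, 30->9.5, 32->11, 33->12, 36->13
Step 2: Rank sum for X: R1 = 1 + 2 + 3 + 4 + 5 + 8 + 9.5 = 32.5.
Step 3: U_X = R1 - n1(n1+1)/2 = 32.5 - 7*8/2 = 32.5 - 28 = 4.5.
       U_Y = n1*n2 - U_X = 42 - 4.5 = 37.5.
Step 4: Ties are present, so use the tie-corrected normal approximation (with continuity correction) for the p-value.
Step 5: p-value = 0.022087; compare to alpha = 0.05. reject H0.

U_X = 4.5, p = 0.022087, reject H0 at alpha = 0.05.


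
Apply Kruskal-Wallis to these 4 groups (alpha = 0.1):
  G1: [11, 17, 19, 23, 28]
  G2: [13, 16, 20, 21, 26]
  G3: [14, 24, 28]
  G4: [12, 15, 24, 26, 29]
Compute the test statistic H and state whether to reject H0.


Step 1: Combine all N = 18 observations and assign midranks.
sorted (value, group, rank): (11,G1,1), (12,G4,2), (13,G2,3), (14,G3,4), (15,G4,5), (16,G2,6), (17,G1,7), (19,G1,8), (20,G2,9), (21,G2,10), (23,G1,11), (24,G3,12.5), (24,G4,12.5), (26,G2,14.5), (26,G4,14.5), (28,G1,16.5), (28,G3,16.5), (29,G4,18)
Step 2: Sum ranks within each group.
R_1 = 43.5 (n_1 = 5)
R_2 = 42.5 (n_2 = 5)
R_3 = 33 (n_3 = 3)
R_4 = 52 (n_4 = 5)
Step 3: H = 12/(N(N+1)) * sum(R_i^2/n_i) - 3(N+1)
     = 12/(18*19) * (43.5^2/5 + 42.5^2/5 + 33^2/3 + 52^2/5) - 3*19
     = 0.035088 * 1643.5 - 57
     = 0.666667.
Step 4: Ties present; correction factor C = 1 - 18/(18^3 - 18) = 0.996904. Corrected H = 0.666667 / 0.996904 = 0.668737.
Step 5: Under H0, H ~ chi^2(3); p-value = 0.880531.
Step 6: alpha = 0.1. fail to reject H0.

H = 0.6687, df = 3, p = 0.880531, fail to reject H0.


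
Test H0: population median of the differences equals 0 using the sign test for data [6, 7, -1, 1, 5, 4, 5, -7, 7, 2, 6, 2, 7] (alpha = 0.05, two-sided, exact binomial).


Step 1: Discard zero differences. Original n = 13; n_eff = number of nonzero differences = 13.
Nonzero differences (with sign): +6, +7, -1, +1, +5, +4, +5, -7, +7, +2, +6, +2, +7
Step 2: Count signs: positive = 11, negative = 2.
Step 3: Under H0: P(positive) = 0.5, so the number of positives S ~ Bin(13, 0.5).
Step 4: Two-sided exact p-value = sum of Bin(13,0.5) probabilities at or below the observed probability = 0.022461.
Step 5: alpha = 0.05. reject H0.

n_eff = 13, pos = 11, neg = 2, p = 0.022461, reject H0.


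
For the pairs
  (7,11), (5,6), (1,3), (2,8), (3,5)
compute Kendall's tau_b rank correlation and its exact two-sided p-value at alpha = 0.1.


Step 1: Enumerate the 10 unordered pairs (i,j) with i<j and classify each by sign(x_j-x_i) * sign(y_j-y_i).
  (1,2):dx=-2,dy=-5->C; (1,3):dx=-6,dy=-8->C; (1,4):dx=-5,dy=-3->C; (1,5):dx=-4,dy=-6->C
  (2,3):dx=-4,dy=-3->C; (2,4):dx=-3,dy=+2->D; (2,5):dx=-2,dy=-1->C; (3,4):dx=+1,dy=+5->C
  (3,5):dx=+2,dy=+2->C; (4,5):dx=+1,dy=-3->D
Step 2: C = 8, D = 2, total pairs = 10.
Step 3: tau = (C - D)/(n(n-1)/2) = (8 - 2)/10 = 0.600000.
Step 4: Exact two-sided p-value (enumerate n! = 120 permutations of y under H0): p = 0.233333.
Step 5: alpha = 0.1. fail to reject H0.

tau_b = 0.6000 (C=8, D=2), p = 0.233333, fail to reject H0.


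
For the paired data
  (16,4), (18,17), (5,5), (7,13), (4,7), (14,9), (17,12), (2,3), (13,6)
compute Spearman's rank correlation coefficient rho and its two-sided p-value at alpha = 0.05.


Step 1: Rank x and y separately (midranks; no ties here).
rank(x): 16->7, 18->9, 5->3, 7->4, 4->2, 14->6, 17->8, 2->1, 13->5
rank(y): 4->2, 17->9, 5->3, 13->8, 7->5, 9->6, 12->7, 3->1, 6->4
Step 2: d_i = R_x(i) - R_y(i); compute d_i^2.
  (7-2)^2=25, (9-9)^2=0, (3-3)^2=0, (4-8)^2=16, (2-5)^2=9, (6-6)^2=0, (8-7)^2=1, (1-1)^2=0, (5-4)^2=1
sum(d^2) = 52.
Step 3: rho = 1 - 6*52 / (9*(9^2 - 1)) = 1 - 312/720 = 0.566667.
Step 4: Under H0, t = rho * sqrt((n-2)/(1-rho^2)) = 1.8196 ~ t(7).
Step 5: Two-sided p-value from the t-distribution with 7 df = 0.111633.
Step 6: alpha = 0.05. fail to reject H0.

rho = 0.5667, p = 0.111633, fail to reject H0 at alpha = 0.05.


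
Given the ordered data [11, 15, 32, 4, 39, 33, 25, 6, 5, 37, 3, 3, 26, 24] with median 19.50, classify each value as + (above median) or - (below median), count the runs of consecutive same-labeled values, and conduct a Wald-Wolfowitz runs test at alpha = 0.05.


Step 1: Compute median = 19.50; label A = above, B = below.
Labels in order: BBABAAABBABBAA  (n_A = 7, n_B = 7)
Step 2: Count runs R = 8.
Step 3: Under H0 (random ordering), E[R] = 2*n_A*n_B/(n_A+n_B) + 1 = 2*7*7/14 + 1 = 8.0000.
        Var[R] = 2*n_A*n_B*(2*n_A*n_B - n_A - n_B) / ((n_A+n_B)^2 * (n_A+n_B-1)) = 8232/2548 = 3.2308.
        SD[R] = 1.7974.
Step 4: R = E[R], so z = 0 with no continuity correction.
Step 5: Two-sided p-value via normal approximation = 2*(1 - Phi(|z|)) = 1.000000.
Step 6: alpha = 0.05. fail to reject H0.

R = 8, z = 0.0000, p = 1.000000, fail to reject H0.


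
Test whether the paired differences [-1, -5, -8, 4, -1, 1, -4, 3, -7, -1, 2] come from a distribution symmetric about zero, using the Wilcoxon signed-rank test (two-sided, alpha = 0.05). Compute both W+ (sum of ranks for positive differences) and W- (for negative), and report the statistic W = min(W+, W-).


Step 1: Drop any zero differences (none here) and take |d_i|.
|d| = [1, 5, 8, 4, 1, 1, 4, 3, 7, 1, 2]
Step 2: Midrank |d_i| (ties get averaged ranks).
ranks: |1|->2.5, |5|->9, |8|->11, |4|->7.5, |1|->2.5, |1|->2.5, |4|->7.5, |3|->6, |7|->10, |1|->2.5, |2|->5
Step 3: Attach original signs; sum ranks with positive sign and with negative sign.
W+ = 7.5 + 2.5 + 6 + 5 = 21
W- = 2.5 + 9 + 11 + 2.5 + 7.5 + 10 + 2.5 = 45
(Check: W+ + W- = 66 should equal n(n+1)/2 = 66.)
Step 4: Test statistic W = min(W+, W-) = 21.
Step 5: Ties in |d|, so use the tie-corrected normal approximation.
        E[W] = n(n+1)/4 = 11*12/4 = 33.
        Tie groups: |d|=1 (t=4), |d|=4 (t=2); sum(t^3 - t) = 66.
        Var[W] = n(n+1)(2n+1)/24 - sum(t^3-t)/48 = 3036/24 - 66/48 = 125.125.
        z = (W - E[W]) / sqrt(Var[W]) = (21 - 33) / 11.1859 = -1.0728.
        Two-sided p = 2*Phi(z) = 0.283371.
Step 6: alpha = 0.05. fail to reject H0.

W+ = 21, W- = 45, W = min = 21, p = 0.283371, fail to reject H0.


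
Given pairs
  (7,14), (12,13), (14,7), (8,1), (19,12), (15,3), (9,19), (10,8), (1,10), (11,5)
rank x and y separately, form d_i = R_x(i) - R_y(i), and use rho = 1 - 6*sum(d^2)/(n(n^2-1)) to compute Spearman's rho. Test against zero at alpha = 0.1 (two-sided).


Step 1: Rank x and y separately (midranks; no ties here).
rank(x): 7->2, 12->7, 14->8, 8->3, 19->10, 15->9, 9->4, 10->5, 1->1, 11->6
rank(y): 14->9, 13->8, 7->4, 1->1, 12->7, 3->2, 19->10, 8->5, 10->6, 5->3
Step 2: d_i = R_x(i) - R_y(i); compute d_i^2.
  (2-9)^2=49, (7-8)^2=1, (8-4)^2=16, (3-1)^2=4, (10-7)^2=9, (9-2)^2=49, (4-10)^2=36, (5-5)^2=0, (1-6)^2=25, (6-3)^2=9
sum(d^2) = 198.
Step 3: rho = 1 - 6*198 / (10*(10^2 - 1)) = 1 - 1188/990 = -0.200000.
Step 4: Under H0, t = rho * sqrt((n-2)/(1-rho^2)) = -0.5774 ~ t(8).
Step 5: Two-sided p-value from the t-distribution with 8 df = 0.579584.
Step 6: alpha = 0.1. fail to reject H0.

rho = -0.2000, p = 0.579584, fail to reject H0 at alpha = 0.1.


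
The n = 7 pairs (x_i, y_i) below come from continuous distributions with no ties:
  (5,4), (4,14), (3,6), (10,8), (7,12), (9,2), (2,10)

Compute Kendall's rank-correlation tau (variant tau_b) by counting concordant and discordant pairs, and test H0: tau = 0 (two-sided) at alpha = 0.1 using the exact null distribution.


Step 1: Enumerate the 21 unordered pairs (i,j) with i<j and classify each by sign(x_j-x_i) * sign(y_j-y_i).
  (1,2):dx=-1,dy=+10->D; (1,3):dx=-2,dy=+2->D; (1,4):dx=+5,dy=+4->C; (1,5):dx=+2,dy=+8->C
  (1,6):dx=+4,dy=-2->D; (1,7):dx=-3,dy=+6->D; (2,3):dx=-1,dy=-8->C; (2,4):dx=+6,dy=-6->D
  (2,5):dx=+3,dy=-2->D; (2,6):dx=+5,dy=-12->D; (2,7):dx=-2,dy=-4->C; (3,4):dx=+7,dy=+2->C
  (3,5):dx=+4,dy=+6->C; (3,6):dx=+6,dy=-4->D; (3,7):dx=-1,dy=+4->D; (4,5):dx=-3,dy=+4->D
  (4,6):dx=-1,dy=-6->C; (4,7):dx=-8,dy=+2->D; (5,6):dx=+2,dy=-10->D; (5,7):dx=-5,dy=-2->C
  (6,7):dx=-7,dy=+8->D
Step 2: C = 8, D = 13, total pairs = 21.
Step 3: tau = (C - D)/(n(n-1)/2) = (8 - 13)/21 = -0.238095.
Step 4: Exact two-sided p-value (enumerate n! = 5040 permutations of y under H0): p = 0.561905.
Step 5: alpha = 0.1. fail to reject H0.

tau_b = -0.2381 (C=8, D=13), p = 0.561905, fail to reject H0.


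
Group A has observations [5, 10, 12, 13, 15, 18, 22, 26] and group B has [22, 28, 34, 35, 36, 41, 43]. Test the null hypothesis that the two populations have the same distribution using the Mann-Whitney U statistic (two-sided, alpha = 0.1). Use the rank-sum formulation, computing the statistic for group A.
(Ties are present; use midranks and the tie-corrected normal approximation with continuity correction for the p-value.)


Step 1: Combine and sort all 15 observations; assign midranks.
sorted (value, group): (5,X), (10,X), (12,X), (13,X), (15,X), (18,X), (22,X), (22,Y), (26,X), (28,Y), (34,Y), (35,Y), (36,Y), (41,Y), (43,Y)
ranks: 5->1, 10->2, 12->3, 13->4, 15->5, 18->6, 22->7.5, 22->7.5, 26->9, 28->10, 34->11, 35->12, 36->13, 41->14, 43->15
Step 2: Rank sum for X: R1 = 1 + 2 + 3 + 4 + 5 + 6 + 7.5 + 9 = 37.5.
Step 3: U_X = R1 - n1(n1+1)/2 = 37.5 - 8*9/2 = 37.5 - 36 = 1.5.
       U_Y = n1*n2 - U_X = 56 - 1.5 = 54.5.
Step 4: Ties are present, so use the tie-corrected normal approximation (with continuity correction) for the p-value.
Step 5: p-value = 0.002599; compare to alpha = 0.1. reject H0.

U_X = 1.5, p = 0.002599, reject H0 at alpha = 0.1.


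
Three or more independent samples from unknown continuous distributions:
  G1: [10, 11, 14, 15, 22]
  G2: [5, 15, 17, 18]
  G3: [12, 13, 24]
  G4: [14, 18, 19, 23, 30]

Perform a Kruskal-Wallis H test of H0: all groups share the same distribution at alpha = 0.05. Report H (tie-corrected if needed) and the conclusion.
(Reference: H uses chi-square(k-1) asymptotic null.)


Step 1: Combine all N = 17 observations and assign midranks.
sorted (value, group, rank): (5,G2,1), (10,G1,2), (11,G1,3), (12,G3,4), (13,G3,5), (14,G1,6.5), (14,G4,6.5), (15,G1,8.5), (15,G2,8.5), (17,G2,10), (18,G2,11.5), (18,G4,11.5), (19,G4,13), (22,G1,14), (23,G4,15), (24,G3,16), (30,G4,17)
Step 2: Sum ranks within each group.
R_1 = 34 (n_1 = 5)
R_2 = 31 (n_2 = 4)
R_3 = 25 (n_3 = 3)
R_4 = 63 (n_4 = 5)
Step 3: H = 12/(N(N+1)) * sum(R_i^2/n_i) - 3(N+1)
     = 12/(17*18) * (34^2/5 + 31^2/4 + 25^2/3 + 63^2/5) - 3*18
     = 0.039216 * 1473.58 - 54
     = 3.787582.
Step 4: Ties present; correction factor C = 1 - 18/(17^3 - 17) = 0.996324. Corrected H = 3.787582 / 0.996324 = 3.801558.
Step 5: Under H0, H ~ chi^2(3); p-value = 0.283705.
Step 6: alpha = 0.05. fail to reject H0.

H = 3.8016, df = 3, p = 0.283705, fail to reject H0.


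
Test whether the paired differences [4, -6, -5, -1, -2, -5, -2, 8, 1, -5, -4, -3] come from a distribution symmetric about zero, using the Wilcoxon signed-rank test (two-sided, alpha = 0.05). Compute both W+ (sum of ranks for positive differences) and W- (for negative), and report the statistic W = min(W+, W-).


Step 1: Drop any zero differences (none here) and take |d_i|.
|d| = [4, 6, 5, 1, 2, 5, 2, 8, 1, 5, 4, 3]
Step 2: Midrank |d_i| (ties get averaged ranks).
ranks: |4|->6.5, |6|->11, |5|->9, |1|->1.5, |2|->3.5, |5|->9, |2|->3.5, |8|->12, |1|->1.5, |5|->9, |4|->6.5, |3|->5
Step 3: Attach original signs; sum ranks with positive sign and with negative sign.
W+ = 6.5 + 12 + 1.5 = 20
W- = 11 + 9 + 1.5 + 3.5 + 9 + 3.5 + 9 + 6.5 + 5 = 58
(Check: W+ + W- = 78 should equal n(n+1)/2 = 78.)
Step 4: Test statistic W = min(W+, W-) = 20.
Step 5: Ties in |d|, so use the tie-corrected normal approximation.
        E[W] = n(n+1)/4 = 12*13/4 = 39.
        Tie groups: |d|=1 (t=2), |d|=2 (t=2), |d|=4 (t=2), |d|=5 (t=3); sum(t^3 - t) = 42.
        Var[W] = n(n+1)(2n+1)/24 - sum(t^3-t)/48 = 3900/24 - 42/48 = 161.625.
        z = (W - E[W]) / sqrt(Var[W]) = (20 - 39) / 12.7132 = -1.4945.
        Two-sided p = 2*Phi(z) = 0.135042.
Step 6: alpha = 0.05. fail to reject H0.

W+ = 20, W- = 58, W = min = 20, p = 0.135042, fail to reject H0.


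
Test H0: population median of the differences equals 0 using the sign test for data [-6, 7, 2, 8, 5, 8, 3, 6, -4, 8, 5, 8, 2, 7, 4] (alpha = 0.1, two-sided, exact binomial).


Step 1: Discard zero differences. Original n = 15; n_eff = number of nonzero differences = 15.
Nonzero differences (with sign): -6, +7, +2, +8, +5, +8, +3, +6, -4, +8, +5, +8, +2, +7, +4
Step 2: Count signs: positive = 13, negative = 2.
Step 3: Under H0: P(positive) = 0.5, so the number of positives S ~ Bin(15, 0.5).
Step 4: Two-sided exact p-value = sum of Bin(15,0.5) probabilities at or below the observed probability = 0.007385.
Step 5: alpha = 0.1. reject H0.

n_eff = 15, pos = 13, neg = 2, p = 0.007385, reject H0.


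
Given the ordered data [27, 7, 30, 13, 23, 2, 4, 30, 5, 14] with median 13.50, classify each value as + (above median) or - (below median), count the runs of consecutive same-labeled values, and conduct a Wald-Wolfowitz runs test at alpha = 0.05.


Step 1: Compute median = 13.50; label A = above, B = below.
Labels in order: ABABABBABA  (n_A = 5, n_B = 5)
Step 2: Count runs R = 9.
Step 3: Under H0 (random ordering), E[R] = 2*n_A*n_B/(n_A+n_B) + 1 = 2*5*5/10 + 1 = 6.0000.
        Var[R] = 2*n_A*n_B*(2*n_A*n_B - n_A - n_B) / ((n_A+n_B)^2 * (n_A+n_B-1)) = 2000/900 = 2.2222.
        SD[R] = 1.4907.
Step 4: Continuity-corrected z = (R - 0.5 - E[R]) / SD[R] = (9 - 0.5 - 6.0000) / 1.4907 = 1.6771.
Step 5: Two-sided p-value via normal approximation = 2*(1 - Phi(|z|)) = 0.093533.
Step 6: alpha = 0.05. fail to reject H0.

R = 9, z = 1.6771, p = 0.093533, fail to reject H0.


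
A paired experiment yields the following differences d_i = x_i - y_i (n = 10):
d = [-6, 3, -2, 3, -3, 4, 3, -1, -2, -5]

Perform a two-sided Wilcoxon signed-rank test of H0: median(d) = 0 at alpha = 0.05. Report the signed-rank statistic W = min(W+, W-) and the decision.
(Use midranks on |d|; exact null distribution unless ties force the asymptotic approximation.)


Step 1: Drop any zero differences (none here) and take |d_i|.
|d| = [6, 3, 2, 3, 3, 4, 3, 1, 2, 5]
Step 2: Midrank |d_i| (ties get averaged ranks).
ranks: |6|->10, |3|->5.5, |2|->2.5, |3|->5.5, |3|->5.5, |4|->8, |3|->5.5, |1|->1, |2|->2.5, |5|->9
Step 3: Attach original signs; sum ranks with positive sign and with negative sign.
W+ = 5.5 + 5.5 + 8 + 5.5 = 24.5
W- = 10 + 2.5 + 5.5 + 1 + 2.5 + 9 = 30.5
(Check: W+ + W- = 55 should equal n(n+1)/2 = 55.)
Step 4: Test statistic W = min(W+, W-) = 24.5.
Step 5: Ties in |d|, so use the tie-corrected normal approximation.
        E[W] = n(n+1)/4 = 10*11/4 = 27.5.
        Tie groups: |d|=2 (t=2), |d|=3 (t=4); sum(t^3 - t) = 66.
        Var[W] = n(n+1)(2n+1)/24 - sum(t^3-t)/48 = 2310/24 - 66/48 = 94.875.
        z = (W - E[W]) / sqrt(Var[W]) = (24.5 - 27.5) / 9.7404 = -0.3080.
        Two-sided p = 2*Phi(z) = 0.758085.
Step 6: alpha = 0.05. fail to reject H0.

W+ = 24.5, W- = 30.5, W = min = 24.5, p = 0.758085, fail to reject H0.


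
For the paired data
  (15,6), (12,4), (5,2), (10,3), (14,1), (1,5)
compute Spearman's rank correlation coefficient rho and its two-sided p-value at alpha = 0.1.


Step 1: Rank x and y separately (midranks; no ties here).
rank(x): 15->6, 12->4, 5->2, 10->3, 14->5, 1->1
rank(y): 6->6, 4->4, 2->2, 3->3, 1->1, 5->5
Step 2: d_i = R_x(i) - R_y(i); compute d_i^2.
  (6-6)^2=0, (4-4)^2=0, (2-2)^2=0, (3-3)^2=0, (5-1)^2=16, (1-5)^2=16
sum(d^2) = 32.
Step 3: rho = 1 - 6*32 / (6*(6^2 - 1)) = 1 - 192/210 = 0.085714.
Step 4: Under H0, t = rho * sqrt((n-2)/(1-rho^2)) = 0.1721 ~ t(4).
Step 5: Two-sided p-value from the t-distribution with 4 df = 0.871743.
Step 6: alpha = 0.1. fail to reject H0.

rho = 0.0857, p = 0.871743, fail to reject H0 at alpha = 0.1.


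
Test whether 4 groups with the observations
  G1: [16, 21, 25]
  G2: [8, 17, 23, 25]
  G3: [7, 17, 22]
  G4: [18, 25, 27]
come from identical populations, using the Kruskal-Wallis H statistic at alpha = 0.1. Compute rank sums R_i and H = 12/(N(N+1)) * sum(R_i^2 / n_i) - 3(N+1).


Step 1: Combine all N = 13 observations and assign midranks.
sorted (value, group, rank): (7,G3,1), (8,G2,2), (16,G1,3), (17,G2,4.5), (17,G3,4.5), (18,G4,6), (21,G1,7), (22,G3,8), (23,G2,9), (25,G1,11), (25,G2,11), (25,G4,11), (27,G4,13)
Step 2: Sum ranks within each group.
R_1 = 21 (n_1 = 3)
R_2 = 26.5 (n_2 = 4)
R_3 = 13.5 (n_3 = 3)
R_4 = 30 (n_4 = 3)
Step 3: H = 12/(N(N+1)) * sum(R_i^2/n_i) - 3(N+1)
     = 12/(13*14) * (21^2/3 + 26.5^2/4 + 13.5^2/3 + 30^2/3) - 3*14
     = 0.065934 * 683.312 - 42
     = 3.053571.
Step 4: Ties present; correction factor C = 1 - 30/(13^3 - 13) = 0.986264. Corrected H = 3.053571 / 0.986264 = 3.096100.
Step 5: Under H0, H ~ chi^2(3); p-value = 0.377044.
Step 6: alpha = 0.1. fail to reject H0.

H = 3.0961, df = 3, p = 0.377044, fail to reject H0.


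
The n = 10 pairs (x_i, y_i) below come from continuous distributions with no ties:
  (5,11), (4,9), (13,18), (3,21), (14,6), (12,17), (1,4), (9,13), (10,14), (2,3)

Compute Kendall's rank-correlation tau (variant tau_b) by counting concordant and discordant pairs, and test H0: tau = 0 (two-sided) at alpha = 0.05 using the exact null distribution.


Step 1: Enumerate the 45 unordered pairs (i,j) with i<j and classify each by sign(x_j-x_i) * sign(y_j-y_i).
  (1,2):dx=-1,dy=-2->C; (1,3):dx=+8,dy=+7->C; (1,4):dx=-2,dy=+10->D; (1,5):dx=+9,dy=-5->D
  (1,6):dx=+7,dy=+6->C; (1,7):dx=-4,dy=-7->C; (1,8):dx=+4,dy=+2->C; (1,9):dx=+5,dy=+3->C
  (1,10):dx=-3,dy=-8->C; (2,3):dx=+9,dy=+9->C; (2,4):dx=-1,dy=+12->D; (2,5):dx=+10,dy=-3->D
  (2,6):dx=+8,dy=+8->C; (2,7):dx=-3,dy=-5->C; (2,8):dx=+5,dy=+4->C; (2,9):dx=+6,dy=+5->C
  (2,10):dx=-2,dy=-6->C; (3,4):dx=-10,dy=+3->D; (3,5):dx=+1,dy=-12->D; (3,6):dx=-1,dy=-1->C
  (3,7):dx=-12,dy=-14->C; (3,8):dx=-4,dy=-5->C; (3,9):dx=-3,dy=-4->C; (3,10):dx=-11,dy=-15->C
  (4,5):dx=+11,dy=-15->D; (4,6):dx=+9,dy=-4->D; (4,7):dx=-2,dy=-17->C; (4,8):dx=+6,dy=-8->D
  (4,9):dx=+7,dy=-7->D; (4,10):dx=-1,dy=-18->C; (5,6):dx=-2,dy=+11->D; (5,7):dx=-13,dy=-2->C
  (5,8):dx=-5,dy=+7->D; (5,9):dx=-4,dy=+8->D; (5,10):dx=-12,dy=-3->C; (6,7):dx=-11,dy=-13->C
  (6,8):dx=-3,dy=-4->C; (6,9):dx=-2,dy=-3->C; (6,10):dx=-10,dy=-14->C; (7,8):dx=+8,dy=+9->C
  (7,9):dx=+9,dy=+10->C; (7,10):dx=+1,dy=-1->D; (8,9):dx=+1,dy=+1->C; (8,10):dx=-7,dy=-10->C
  (9,10):dx=-8,dy=-11->C
Step 2: C = 31, D = 14, total pairs = 45.
Step 3: tau = (C - D)/(n(n-1)/2) = (31 - 14)/45 = 0.377778.
Step 4: Exact two-sided p-value (enumerate n! = 3628800 permutations of y under H0): p = 0.155742.
Step 5: alpha = 0.05. fail to reject H0.

tau_b = 0.3778 (C=31, D=14), p = 0.155742, fail to reject H0.


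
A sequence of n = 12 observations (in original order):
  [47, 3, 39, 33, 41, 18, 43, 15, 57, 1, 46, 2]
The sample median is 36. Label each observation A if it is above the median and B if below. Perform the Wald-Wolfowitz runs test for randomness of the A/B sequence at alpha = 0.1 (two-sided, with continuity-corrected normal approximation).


Step 1: Compute median = 36; label A = above, B = below.
Labels in order: ABABABABABAB  (n_A = 6, n_B = 6)
Step 2: Count runs R = 12.
Step 3: Under H0 (random ordering), E[R] = 2*n_A*n_B/(n_A+n_B) + 1 = 2*6*6/12 + 1 = 7.0000.
        Var[R] = 2*n_A*n_B*(2*n_A*n_B - n_A - n_B) / ((n_A+n_B)^2 * (n_A+n_B-1)) = 4320/1584 = 2.7273.
        SD[R] = 1.6514.
Step 4: Continuity-corrected z = (R - 0.5 - E[R]) / SD[R] = (12 - 0.5 - 7.0000) / 1.6514 = 2.7249.
Step 5: Two-sided p-value via normal approximation = 2*(1 - Phi(|z|)) = 0.006432.
Step 6: alpha = 0.1. reject H0.

R = 12, z = 2.7249, p = 0.006432, reject H0.


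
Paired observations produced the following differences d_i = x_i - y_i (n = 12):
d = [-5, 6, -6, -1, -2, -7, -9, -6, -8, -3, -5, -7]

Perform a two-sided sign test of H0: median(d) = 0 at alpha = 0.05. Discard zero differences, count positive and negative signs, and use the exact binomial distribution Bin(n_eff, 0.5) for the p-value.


Step 1: Discard zero differences. Original n = 12; n_eff = number of nonzero differences = 12.
Nonzero differences (with sign): -5, +6, -6, -1, -2, -7, -9, -6, -8, -3, -5, -7
Step 2: Count signs: positive = 1, negative = 11.
Step 3: Under H0: P(positive) = 0.5, so the number of positives S ~ Bin(12, 0.5).
Step 4: Two-sided exact p-value = sum of Bin(12,0.5) probabilities at or below the observed probability = 0.006348.
Step 5: alpha = 0.05. reject H0.

n_eff = 12, pos = 1, neg = 11, p = 0.006348, reject H0.


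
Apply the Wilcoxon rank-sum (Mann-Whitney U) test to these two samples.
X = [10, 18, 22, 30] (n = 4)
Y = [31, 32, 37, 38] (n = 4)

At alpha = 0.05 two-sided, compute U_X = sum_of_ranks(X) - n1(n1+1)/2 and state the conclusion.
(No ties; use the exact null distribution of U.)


Step 1: Combine and sort all 8 observations; assign midranks.
sorted (value, group): (10,X), (18,X), (22,X), (30,X), (31,Y), (32,Y), (37,Y), (38,Y)
ranks: 10->1, 18->2, 22->3, 30->4, 31->5, 32->6, 37->7, 38->8
Step 2: Rank sum for X: R1 = 1 + 2 + 3 + 4 = 10.
Step 3: U_X = R1 - n1(n1+1)/2 = 10 - 4*5/2 = 10 - 10 = 0.
       U_Y = n1*n2 - U_X = 16 - 0 = 16.
Step 4: No ties, so the exact null distribution of U (based on enumerating the C(8,4) = 70 equally likely rank assignments) gives the two-sided p-value.
Step 5: p-value = 0.028571; compare to alpha = 0.05. reject H0.

U_X = 0, p = 0.028571, reject H0 at alpha = 0.05.


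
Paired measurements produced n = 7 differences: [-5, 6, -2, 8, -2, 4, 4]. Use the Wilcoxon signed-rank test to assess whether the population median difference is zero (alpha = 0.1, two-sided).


Step 1: Drop any zero differences (none here) and take |d_i|.
|d| = [5, 6, 2, 8, 2, 4, 4]
Step 2: Midrank |d_i| (ties get averaged ranks).
ranks: |5|->5, |6|->6, |2|->1.5, |8|->7, |2|->1.5, |4|->3.5, |4|->3.5
Step 3: Attach original signs; sum ranks with positive sign and with negative sign.
W+ = 6 + 7 + 3.5 + 3.5 = 20
W- = 5 + 1.5 + 1.5 = 8
(Check: W+ + W- = 28 should equal n(n+1)/2 = 28.)
Step 4: Test statistic W = min(W+, W-) = 8.
Step 5: Ties in |d|, so use the tie-corrected normal approximation.
        E[W] = n(n+1)/4 = 7*8/4 = 14.
        Tie groups: |d|=2 (t=2), |d|=4 (t=2); sum(t^3 - t) = 12.
        Var[W] = n(n+1)(2n+1)/24 - sum(t^3-t)/48 = 840/24 - 12/48 = 34.75.
        z = (W - E[W]) / sqrt(Var[W]) = (8 - 14) / 5.8949 = -1.0178.
        Two-sided p = 2*Phi(z) = 0.308760.
Step 6: alpha = 0.1. fail to reject H0.

W+ = 20, W- = 8, W = min = 8, p = 0.308760, fail to reject H0.


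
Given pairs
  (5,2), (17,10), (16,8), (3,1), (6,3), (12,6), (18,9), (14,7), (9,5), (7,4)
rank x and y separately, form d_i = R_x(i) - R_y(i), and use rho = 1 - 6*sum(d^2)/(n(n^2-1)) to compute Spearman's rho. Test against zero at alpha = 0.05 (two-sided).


Step 1: Rank x and y separately (midranks; no ties here).
rank(x): 5->2, 17->9, 16->8, 3->1, 6->3, 12->6, 18->10, 14->7, 9->5, 7->4
rank(y): 2->2, 10->10, 8->8, 1->1, 3->3, 6->6, 9->9, 7->7, 5->5, 4->4
Step 2: d_i = R_x(i) - R_y(i); compute d_i^2.
  (2-2)^2=0, (9-10)^2=1, (8-8)^2=0, (1-1)^2=0, (3-3)^2=0, (6-6)^2=0, (10-9)^2=1, (7-7)^2=0, (5-5)^2=0, (4-4)^2=0
sum(d^2) = 2.
Step 3: rho = 1 - 6*2 / (10*(10^2 - 1)) = 1 - 12/990 = 0.987879.
Step 4: Under H0, t = rho * sqrt((n-2)/(1-rho^2)) = 18.0003 ~ t(8).
Step 5: Two-sided p-value from the t-distribution with 8 df = 0.000000.
Step 6: alpha = 0.05. reject H0.

rho = 0.9879, p = 0.000000, reject H0 at alpha = 0.05.


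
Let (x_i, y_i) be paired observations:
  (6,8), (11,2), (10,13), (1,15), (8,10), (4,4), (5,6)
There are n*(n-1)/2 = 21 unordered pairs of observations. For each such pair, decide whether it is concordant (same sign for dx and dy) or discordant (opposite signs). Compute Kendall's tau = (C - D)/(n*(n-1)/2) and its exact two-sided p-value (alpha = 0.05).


Step 1: Enumerate the 21 unordered pairs (i,j) with i<j and classify each by sign(x_j-x_i) * sign(y_j-y_i).
  (1,2):dx=+5,dy=-6->D; (1,3):dx=+4,dy=+5->C; (1,4):dx=-5,dy=+7->D; (1,5):dx=+2,dy=+2->C
  (1,6):dx=-2,dy=-4->C; (1,7):dx=-1,dy=-2->C; (2,3):dx=-1,dy=+11->D; (2,4):dx=-10,dy=+13->D
  (2,5):dx=-3,dy=+8->D; (2,6):dx=-7,dy=+2->D; (2,7):dx=-6,dy=+4->D; (3,4):dx=-9,dy=+2->D
  (3,5):dx=-2,dy=-3->C; (3,6):dx=-6,dy=-9->C; (3,7):dx=-5,dy=-7->C; (4,5):dx=+7,dy=-5->D
  (4,6):dx=+3,dy=-11->D; (4,7):dx=+4,dy=-9->D; (5,6):dx=-4,dy=-6->C; (5,7):dx=-3,dy=-4->C
  (6,7):dx=+1,dy=+2->C
Step 2: C = 10, D = 11, total pairs = 21.
Step 3: tau = (C - D)/(n(n-1)/2) = (10 - 11)/21 = -0.047619.
Step 4: Exact two-sided p-value (enumerate n! = 5040 permutations of y under H0): p = 1.000000.
Step 5: alpha = 0.05. fail to reject H0.

tau_b = -0.0476 (C=10, D=11), p = 1.000000, fail to reject H0.


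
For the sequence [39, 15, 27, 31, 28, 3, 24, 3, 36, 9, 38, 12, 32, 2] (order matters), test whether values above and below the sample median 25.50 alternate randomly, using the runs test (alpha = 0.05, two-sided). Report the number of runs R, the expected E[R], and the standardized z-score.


Step 1: Compute median = 25.50; label A = above, B = below.
Labels in order: ABAAABBBABABAB  (n_A = 7, n_B = 7)
Step 2: Count runs R = 10.
Step 3: Under H0 (random ordering), E[R] = 2*n_A*n_B/(n_A+n_B) + 1 = 2*7*7/14 + 1 = 8.0000.
        Var[R] = 2*n_A*n_B*(2*n_A*n_B - n_A - n_B) / ((n_A+n_B)^2 * (n_A+n_B-1)) = 8232/2548 = 3.2308.
        SD[R] = 1.7974.
Step 4: Continuity-corrected z = (R - 0.5 - E[R]) / SD[R] = (10 - 0.5 - 8.0000) / 1.7974 = 0.8345.
Step 5: Two-sided p-value via normal approximation = 2*(1 - Phi(|z|)) = 0.403986.
Step 6: alpha = 0.05. fail to reject H0.

R = 10, z = 0.8345, p = 0.403986, fail to reject H0.
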